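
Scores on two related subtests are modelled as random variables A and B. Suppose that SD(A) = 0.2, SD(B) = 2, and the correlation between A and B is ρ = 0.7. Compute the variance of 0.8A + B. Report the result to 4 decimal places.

4.4736

Var(A) = (0.2)² = 0.04;  Var(B) = (2)² = 4
cov(A,B) = ρ·SD(A)·SD(B) = 0.7·0.2·2 = 0.28
Var(0.8A + B) = (0.8)²·Var(A) + (1)²·Var(B) + 2·(0.8)·(1)·cov(A,B)
= 0.64·0.04 + 1·4 + 1.6·0.28 = 4.4736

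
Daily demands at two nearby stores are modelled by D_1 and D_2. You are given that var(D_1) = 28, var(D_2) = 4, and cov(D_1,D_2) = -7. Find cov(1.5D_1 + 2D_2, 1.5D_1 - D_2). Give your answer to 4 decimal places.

cov(1.5D_1 + 2D_2, 1.5D_1 - D_2) = (1.5)(1.5)var(D_1) + (2)(-1)var(D_2) + [(1.5)(-1) + (2)(1.5)]cov(D_1,D_2)
= 2.25·28 + -2·4 + 1.5·-7 = 44.5

44.5000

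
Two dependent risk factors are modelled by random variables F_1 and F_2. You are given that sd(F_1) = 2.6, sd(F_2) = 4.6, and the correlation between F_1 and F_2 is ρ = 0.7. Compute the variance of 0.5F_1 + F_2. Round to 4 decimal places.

var(F_1) = (2.6)² = 6.76;  var(F_2) = (4.6)² = 21.16
Cov(F_1,F_2) = ρ·sd(F_1)·sd(F_2) = 0.7·2.6·4.6 = 8.372
var(0.5F_1 + F_2) = (0.5)²·var(F_1) + (1)²·var(F_2) + 2·(0.5)·(1)·Cov(F_1,F_2)
= 0.25·6.76 + 1·21.16 + 1·8.372 = 31.222

31.2220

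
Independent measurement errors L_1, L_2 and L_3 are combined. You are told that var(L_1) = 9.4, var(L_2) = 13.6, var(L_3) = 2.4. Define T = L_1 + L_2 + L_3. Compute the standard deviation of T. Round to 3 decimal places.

By independence, var(T) = (1)²var(L_1) + (1)²var(L_2) + (1)²var(L_3)
= (1)²·9.4 + (1)²·13.6 + (1)²·2.4 = 25.4
SD(T) = √25.4 ≈ 5.040

5.040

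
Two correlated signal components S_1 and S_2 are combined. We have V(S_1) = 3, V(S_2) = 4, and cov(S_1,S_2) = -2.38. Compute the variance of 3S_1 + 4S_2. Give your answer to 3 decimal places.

V(3S_1 + 4S_2) = (3)²·V(S_1) + (4)²·V(S_2) + 2·(3)·(4)·cov(S_1,S_2)
= 9·3 + 16·4 + 24·-2.38 = 33.88

33.880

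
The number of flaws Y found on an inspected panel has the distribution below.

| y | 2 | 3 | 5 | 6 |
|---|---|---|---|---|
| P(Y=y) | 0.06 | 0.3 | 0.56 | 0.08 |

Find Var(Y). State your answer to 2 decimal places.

E[Y] = (2)(0.06) + (3)(0.3) + (5)(0.56) + (6)(0.08) = 4.3
E[Y²] = (2)²(0.06) + (3)²(0.3) + (5)²(0.56) + (6)²(0.08) = 19.82
Var(Y) = E[Y²] − (E[Y])² = 19.82 − (4.3)² = 1.33

1.33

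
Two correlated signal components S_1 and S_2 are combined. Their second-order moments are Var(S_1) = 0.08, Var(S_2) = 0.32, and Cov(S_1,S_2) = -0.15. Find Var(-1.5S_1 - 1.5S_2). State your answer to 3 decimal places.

Var(-1.5S_1 - 1.5S_2) = (-1.5)²·Var(S_1) + (-1.5)²·Var(S_2) + 2·(-1.5)·(-1.5)·Cov(S_1,S_2)
= 2.25·0.08 + 2.25·0.32 + 4.5·-0.15 = 0.225

0.225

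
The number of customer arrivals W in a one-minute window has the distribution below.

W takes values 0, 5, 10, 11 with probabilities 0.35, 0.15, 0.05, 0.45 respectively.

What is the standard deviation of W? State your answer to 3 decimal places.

E[W] = (0)(0.35) + (5)(0.15) + (10)(0.05) + (11)(0.45) = 6.2
E[W²] = (0)²(0.35) + (5)²(0.15) + (10)²(0.05) + (11)²(0.45) = 63.2
Var(W) = E[W²] − (E[W])² = 63.2 − (6.2)² = 24.76
SD(W) = √24.76 ≈ 4.976

4.976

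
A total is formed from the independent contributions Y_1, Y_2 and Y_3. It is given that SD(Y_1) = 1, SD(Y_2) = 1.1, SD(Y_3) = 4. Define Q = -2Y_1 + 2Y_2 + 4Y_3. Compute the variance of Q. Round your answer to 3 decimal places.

264.840

Var(Y_1) = 1, Var(Y_2) = 1.21, Var(Y_3) = 16
By independence, Var(Q) = (-2)²Var(Y_1) + (2)²Var(Y_2) + (4)²Var(Y_3)
= (-2)²·1 + (2)²·1.21 + (4)²·16 = 264.84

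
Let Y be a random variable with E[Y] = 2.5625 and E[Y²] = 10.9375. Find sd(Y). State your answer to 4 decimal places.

var(Y) = 10.9375 − (2.5625)² = 4.37109375
sd(Y) = √4.37109375 ≈ 2.0907

2.0907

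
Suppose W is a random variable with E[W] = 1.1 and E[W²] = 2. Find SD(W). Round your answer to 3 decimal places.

Var(W) = 2 − (1.1)² = 0.79
SD(W) = √0.79 ≈ 0.889

0.889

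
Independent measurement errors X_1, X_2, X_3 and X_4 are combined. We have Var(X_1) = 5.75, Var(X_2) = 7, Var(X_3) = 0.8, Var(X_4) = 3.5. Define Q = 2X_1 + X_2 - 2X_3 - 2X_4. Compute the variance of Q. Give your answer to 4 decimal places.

By independence, Var(Q) = (2)²Var(X_1) + (1)²Var(X_2) + (-2)²Var(X_3) + (-2)²Var(X_4)
= (2)²·5.75 + (1)²·7 + (-2)²·0.8 + (-2)²·3.5 = 47.2

47.2000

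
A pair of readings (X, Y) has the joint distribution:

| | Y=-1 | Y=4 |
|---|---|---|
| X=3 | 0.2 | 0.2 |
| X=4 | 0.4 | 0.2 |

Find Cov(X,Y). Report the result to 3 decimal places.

-0.200

E[X] = 3.6,  E[Y] = 1
E[XY] = 3.4
Cov(X,Y) = E[XY] − E[X]E[Y] = 3.4 − (3.6)(1) = -0.2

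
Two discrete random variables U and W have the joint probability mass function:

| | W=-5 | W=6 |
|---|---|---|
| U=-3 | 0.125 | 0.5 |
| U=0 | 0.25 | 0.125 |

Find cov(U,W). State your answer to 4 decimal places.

E[U] = -1.875,  E[W] = 1.875
E[UW] = -7.125
cov(U,W) = E[UW] − E[U]E[W] = -7.125 − (-1.875)(1.875) = -3.609375

-3.6094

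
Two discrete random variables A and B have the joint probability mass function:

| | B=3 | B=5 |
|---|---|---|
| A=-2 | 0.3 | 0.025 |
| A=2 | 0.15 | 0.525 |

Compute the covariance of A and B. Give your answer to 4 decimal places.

1.2300

E[A] = 0.7,  E[B] = 4.1
E[AB] = 4.1
cov(A,B) = E[AB] − E[A]E[B] = 4.1 − (0.7)(4.1) = 1.23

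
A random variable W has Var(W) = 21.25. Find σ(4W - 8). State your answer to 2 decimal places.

Var(4W - 8) = (4)²·21.25 = 340
σ(4W - 8) = √340 ≈ 18.44

18.44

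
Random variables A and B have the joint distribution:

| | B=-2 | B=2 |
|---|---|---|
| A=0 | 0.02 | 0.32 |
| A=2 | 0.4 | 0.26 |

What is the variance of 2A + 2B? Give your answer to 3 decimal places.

E[A] = 1.32,  E[B] = 0.32,  E[AB] = -0.56
Var(A) = 2.64 − (1.32)² = 0.8976;  Var(B) = 4 − (0.32)² = 3.8976
Cov(A,B) = -0.56 − (1.32)(0.32) = -0.9824
Var(2A + 2B) = (2)²·0.8976 + (2)²·3.8976 + 2·(2)·(2)·-0.9824 = 11.3216

11.322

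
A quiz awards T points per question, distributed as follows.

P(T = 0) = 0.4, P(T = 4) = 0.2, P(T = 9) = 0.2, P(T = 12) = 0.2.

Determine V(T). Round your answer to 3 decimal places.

23.200

E[T] = (0)(0.4) + (4)(0.2) + (9)(0.2) + (12)(0.2) = 5
E[T²] = (0)²(0.4) + (4)²(0.2) + (9)²(0.2) + (12)²(0.2) = 48.2
V(T) = E[T²] − (E[T])² = 48.2 − (5)² = 23.2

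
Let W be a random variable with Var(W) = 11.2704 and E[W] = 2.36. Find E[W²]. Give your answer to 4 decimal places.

E[W²] = Var(W) + (E[W])² = 11.2704 + (2.36)² = 16.84

16.8400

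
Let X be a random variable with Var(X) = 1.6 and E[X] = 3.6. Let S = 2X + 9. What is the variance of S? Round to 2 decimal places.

Var(2X + 9) = (2)²·Var(X) = 4·1.6 = 6.4

6.40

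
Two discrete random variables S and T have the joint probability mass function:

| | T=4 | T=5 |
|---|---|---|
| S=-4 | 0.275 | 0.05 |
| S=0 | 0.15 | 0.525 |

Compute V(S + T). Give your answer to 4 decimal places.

4.8494

E[S] = -1.3,  E[T] = 4.575,  E[ST] = -5.4
V(S) = 5.2 − (-1.3)² = 3.51;  V(T) = 21.175 − (4.575)² = 0.244375
Cov(S,T) = -5.4 − (-1.3)(4.575) = 0.5475
V(S + T) = (1)²·3.51 + (1)²·0.244375 + 2·(1)·(1)·0.5475 = 4.849375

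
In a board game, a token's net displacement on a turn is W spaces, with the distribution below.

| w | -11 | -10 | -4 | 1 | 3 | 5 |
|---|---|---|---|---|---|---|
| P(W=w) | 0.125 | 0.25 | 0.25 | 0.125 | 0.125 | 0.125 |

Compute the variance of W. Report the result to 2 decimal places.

E[W] = (-11)(0.125) + (-10)(0.25) + (-4)(0.25) + (1)(0.125) + (3)(0.125) + (5)(0.125) = -3.75
E[W²] = (-11)²(0.125) + (-10)²(0.25) + (-4)²(0.25) + (1)²(0.125) + (3)²(0.125) + (5)²(0.125) = 48.5
var(W) = E[W²] − (E[W])² = 48.5 − (-3.75)² = 34.4375

34.44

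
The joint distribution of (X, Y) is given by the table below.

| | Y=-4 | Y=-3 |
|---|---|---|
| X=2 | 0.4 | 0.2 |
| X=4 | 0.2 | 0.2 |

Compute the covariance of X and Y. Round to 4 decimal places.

E[X] = 2.8,  E[Y] = -3.6
E[XY] = -10
Cov(X,Y) = E[XY] − E[X]E[Y] = -10 − (2.8)(-3.6) = 0.08

0.0800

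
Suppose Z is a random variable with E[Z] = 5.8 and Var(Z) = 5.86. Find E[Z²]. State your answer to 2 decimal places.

E[Z²] = Var(Z) + (E[Z])² = 5.86 + (5.8)² = 39.5

39.50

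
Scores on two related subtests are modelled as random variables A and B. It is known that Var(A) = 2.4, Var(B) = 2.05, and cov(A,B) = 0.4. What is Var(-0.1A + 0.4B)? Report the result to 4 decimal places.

0.3200

Var(-0.1A + 0.4B) = (-0.1)²·Var(A) + (0.4)²·Var(B) + 2·(-0.1)·(0.4)·cov(A,B)
= 0.01·2.4 + 0.16·2.05 + -0.08·0.4 = 0.32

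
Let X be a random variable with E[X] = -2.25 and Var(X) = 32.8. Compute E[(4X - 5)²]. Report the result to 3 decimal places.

E[4X - 5] = 4·-2.25 − 5 = -14
Var(4X - 5) = (4)²·32.8 = 524.8
E[(4X - 5)²] = Var((4X - 5)) + (E[(4X - 5)])² = 524.8 + (-14)² = 720.8

720.800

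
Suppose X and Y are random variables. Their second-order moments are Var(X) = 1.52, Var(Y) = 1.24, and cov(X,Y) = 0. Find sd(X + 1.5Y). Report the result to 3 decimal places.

Var(X + 1.5Y) = (1)²·Var(X) + (1.5)²·Var(Y) + 2·(1)·(1.5)·cov(X,Y)
= 1·1.52 + 2.25·1.24 + 3·0 = 4.31
sd(X + 1.5Y) = √4.31 ≈ 2.076

2.076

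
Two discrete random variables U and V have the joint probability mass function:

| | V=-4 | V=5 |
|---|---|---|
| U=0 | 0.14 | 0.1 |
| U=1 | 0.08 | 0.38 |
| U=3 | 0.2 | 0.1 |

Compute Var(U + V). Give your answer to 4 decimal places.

19.0836

E[U] = 1.36,  E[V] = 1.22,  E[UV] = 0.68
Var(U) = 3.16 − (1.36)² = 1.3104;  Var(V) = 21.22 − (1.22)² = 19.7316
Cov(U,V) = 0.68 − (1.36)(1.22) = -0.9792
Var(U + V) = (1)²·1.3104 + (1)²·19.7316 + 2·(1)·(1)·-0.9792 = 19.0836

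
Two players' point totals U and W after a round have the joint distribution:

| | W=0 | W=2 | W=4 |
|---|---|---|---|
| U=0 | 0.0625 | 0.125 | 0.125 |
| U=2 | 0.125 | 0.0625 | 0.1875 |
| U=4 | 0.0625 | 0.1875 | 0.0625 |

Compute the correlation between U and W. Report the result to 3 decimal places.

-0.101

E[U] = 2,  E[W] = 2.25
E[UW] = 4.25
Cov(U,W) = E[UW] − E[U]E[W] = 4.25 − (2)(2.25) = -0.25
Var(U) = 2.5,  Var(W) = 2.4375
ρ = -0.25 / √(2.5·2.4375) ≈ -0.101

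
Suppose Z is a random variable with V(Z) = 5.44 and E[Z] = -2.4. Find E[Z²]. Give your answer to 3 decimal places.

E[Z²] = V(Z) + (E[Z])² = 5.44 + (-2.4)² = 11.2

11.200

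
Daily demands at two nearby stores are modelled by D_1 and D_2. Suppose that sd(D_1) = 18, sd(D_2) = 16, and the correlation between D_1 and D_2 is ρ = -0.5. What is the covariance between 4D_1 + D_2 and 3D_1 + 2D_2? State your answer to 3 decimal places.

2816.000

Var(D_1) = (18)² = 324;  Var(D_2) = (16)² = 256
cov(D_1,D_2) = ρ·sd(D_1)·sd(D_2) = -0.5·18·16 = -144
cov(4D_1 + D_2, 3D_1 + 2D_2) = (4)(3)Var(D_1) + (1)(2)Var(D_2) + [(4)(2) + (1)(3)]cov(D_1,D_2)
= 12·324 + 2·256 + 11·-144 = 2816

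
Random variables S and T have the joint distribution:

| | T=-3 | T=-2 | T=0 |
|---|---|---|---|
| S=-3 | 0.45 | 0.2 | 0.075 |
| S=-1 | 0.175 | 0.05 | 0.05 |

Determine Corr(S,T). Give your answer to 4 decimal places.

0.0635

E[S] = -2.45,  E[T] = -2.375
E[ST] = 5.875
cov(S,T) = E[ST] − E[S]E[T] = 5.875 − (-2.45)(-2.375) = 0.05625
Var(S) = 0.7975,  Var(T) = 0.984375
ρ = 0.05625 / √(0.7975·0.984375) ≈ 0.0635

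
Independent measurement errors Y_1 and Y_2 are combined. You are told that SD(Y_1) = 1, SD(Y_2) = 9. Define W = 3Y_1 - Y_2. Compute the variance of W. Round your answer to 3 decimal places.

90.000

Var(Y_1) = 1, Var(Y_2) = 81
By independence, Var(W) = (3)²Var(Y_1) + (-1)²Var(Y_2)
= (3)²·1 + (-1)²·81 = 90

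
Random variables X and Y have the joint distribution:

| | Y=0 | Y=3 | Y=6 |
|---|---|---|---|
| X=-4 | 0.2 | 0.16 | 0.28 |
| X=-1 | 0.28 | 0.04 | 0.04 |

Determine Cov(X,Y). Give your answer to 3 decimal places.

E[X] = -2.92,  E[Y] = 2.52
E[XY] = -9
Cov(X,Y) = E[XY] − E[X]E[Y] = -9 − (-2.92)(2.52) = -1.6416

-1.642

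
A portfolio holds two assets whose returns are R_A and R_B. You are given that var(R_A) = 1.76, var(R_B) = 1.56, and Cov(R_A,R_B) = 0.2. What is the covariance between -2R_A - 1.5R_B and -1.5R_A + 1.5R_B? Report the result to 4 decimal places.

1.6200

Cov(-2R_A - 1.5R_B, -1.5R_A + 1.5R_B) = (-2)(-1.5)var(R_A) + (-1.5)(1.5)var(R_B) + [(-2)(1.5) + (-1.5)(-1.5)]Cov(R_A,R_B)
= 3·1.76 + -2.25·1.56 + -0.75·0.2 = 1.62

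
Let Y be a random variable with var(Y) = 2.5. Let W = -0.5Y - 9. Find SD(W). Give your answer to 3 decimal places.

var(-0.5Y - 9) = (-0.5)²·2.5 = 0.625
SD(W) = √0.625 ≈ 0.791

0.791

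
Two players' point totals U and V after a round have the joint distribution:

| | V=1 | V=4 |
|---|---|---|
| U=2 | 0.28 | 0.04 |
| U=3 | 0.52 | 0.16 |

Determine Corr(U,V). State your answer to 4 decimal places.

0.1286

E[U] = 2.68,  E[V] = 1.6
E[UV] = 4.36
Cov(U,V) = E[UV] − E[U]E[V] = 4.36 − (2.68)(1.6) = 0.072
var(U) = 0.2176,  var(V) = 1.44
ρ = 0.072 / √(0.2176·1.44) ≈ 0.1286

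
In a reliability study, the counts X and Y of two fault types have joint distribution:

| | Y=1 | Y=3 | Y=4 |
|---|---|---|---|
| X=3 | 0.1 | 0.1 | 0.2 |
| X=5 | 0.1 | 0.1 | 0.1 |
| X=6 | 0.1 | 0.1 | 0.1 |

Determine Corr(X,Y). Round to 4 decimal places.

E[X] = 4.5,  E[Y] = 2.8
E[XY] = 12.4
Cov(X,Y) = E[XY] − E[X]E[Y] = 12.4 − (4.5)(2.8) = -0.2
Var(X) = 1.65,  Var(Y) = 1.56
ρ = -0.2 / √(1.65·1.56) ≈ -0.1247

-0.1247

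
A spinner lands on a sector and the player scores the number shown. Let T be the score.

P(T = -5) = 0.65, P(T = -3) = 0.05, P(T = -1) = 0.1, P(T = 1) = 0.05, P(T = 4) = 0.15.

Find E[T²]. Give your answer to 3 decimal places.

E[T²] = (-5)²(0.65) + (-3)²(0.05) + (-1)²(0.1) + (1)²(0.05) + (4)²(0.15) = 19.25

19.250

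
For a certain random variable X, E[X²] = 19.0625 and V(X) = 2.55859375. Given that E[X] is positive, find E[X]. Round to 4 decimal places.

4.0625

(E[X])² = E[X²] − V(X) = 19.0625 − 2.55859375 = 16.50390625
E[X] = √16.50390625 = 4.0625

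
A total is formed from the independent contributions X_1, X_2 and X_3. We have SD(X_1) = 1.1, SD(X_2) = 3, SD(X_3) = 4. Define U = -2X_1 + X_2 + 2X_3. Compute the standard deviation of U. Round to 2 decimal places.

8.82

Var(X_1) = 1.21, Var(X_2) = 9, Var(X_3) = 16
By independence, Var(U) = (-2)²Var(X_1) + (1)²Var(X_2) + (2)²Var(X_3)
= (-2)²·1.21 + (1)²·9 + (2)²·16 = 77.84
SD(U) = √77.84 ≈ 8.82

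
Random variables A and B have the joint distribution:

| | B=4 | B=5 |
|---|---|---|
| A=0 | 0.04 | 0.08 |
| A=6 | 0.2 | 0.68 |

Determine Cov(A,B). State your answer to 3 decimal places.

0.067

E[A] = 5.28,  E[B] = 4.76
E[AB] = 25.2
Cov(A,B) = E[AB] − E[A]E[B] = 25.2 − (5.28)(4.76) = 0.0672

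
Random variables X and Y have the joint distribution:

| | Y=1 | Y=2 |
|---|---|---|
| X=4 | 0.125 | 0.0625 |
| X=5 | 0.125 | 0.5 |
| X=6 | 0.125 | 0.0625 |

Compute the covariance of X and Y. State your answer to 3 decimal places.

E[X] = 5,  E[Y] = 1.625
E[XY] = 8.125
Cov(X,Y) = E[XY] − E[X]E[Y] = 8.125 − (5)(1.625) = 0

0.000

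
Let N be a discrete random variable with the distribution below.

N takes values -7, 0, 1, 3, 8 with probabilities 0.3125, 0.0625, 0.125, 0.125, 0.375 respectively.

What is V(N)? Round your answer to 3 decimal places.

38.840

E[N] = (-7)(0.3125) + (0)(0.0625) + (1)(0.125) + (3)(0.125) + (8)(0.375) = 1.3125
E[N²] = (-7)²(0.3125) + (0)²(0.0625) + (1)²(0.125) + (3)²(0.125) + (8)²(0.375) = 40.5625
V(N) = E[N²] − (E[N])² = 40.5625 − (1.3125)² = 38.83984375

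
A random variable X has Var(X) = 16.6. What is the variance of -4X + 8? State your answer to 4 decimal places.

265.6000

Var(-4X + 8) = (-4)²·Var(X) = 16·16.6 = 265.6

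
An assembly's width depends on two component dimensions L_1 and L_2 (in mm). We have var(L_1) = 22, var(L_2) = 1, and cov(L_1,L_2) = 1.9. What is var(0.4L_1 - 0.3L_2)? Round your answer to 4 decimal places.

var(0.4L_1 - 0.3L_2) = (0.4)²·var(L_1) + (-0.3)²·var(L_2) + 2·(0.4)·(-0.3)·cov(L_1,L_2)
= 0.16·22 + 0.09·1 + -0.24·1.9 = 3.154

3.1540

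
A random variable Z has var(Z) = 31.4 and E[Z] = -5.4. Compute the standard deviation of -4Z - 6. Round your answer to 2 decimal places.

var(-4Z - 6) = (-4)²·31.4 = 502.4
SD(-4Z - 6) = √502.4 ≈ 22.41

22.41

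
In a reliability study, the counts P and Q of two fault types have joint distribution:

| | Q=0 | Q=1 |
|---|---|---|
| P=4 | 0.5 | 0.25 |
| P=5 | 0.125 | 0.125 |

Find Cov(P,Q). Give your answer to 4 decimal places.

0.0313

E[P] = 4.25,  E[Q] = 0.375
E[PQ] = 1.625
Cov(P,Q) = E[PQ] − E[P]E[Q] = 1.625 − (4.25)(0.375) = 0.03125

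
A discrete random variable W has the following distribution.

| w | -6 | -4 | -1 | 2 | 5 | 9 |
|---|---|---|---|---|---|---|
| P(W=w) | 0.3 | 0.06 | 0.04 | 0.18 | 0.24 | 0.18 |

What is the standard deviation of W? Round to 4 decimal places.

E[W] = (-6)(0.3) + (-4)(0.06) + (-1)(0.04) + (2)(0.18) + (5)(0.24) + (9)(0.18) = 1.1
E[W²] = (-6)²(0.3) + (-4)²(0.06) + (-1)²(0.04) + (2)²(0.18) + (5)²(0.24) + (9)²(0.18) = 33.1
Var(W) = E[W²] − (E[W])² = 33.1 − (1.1)² = 31.89
sd(W) = √31.89 ≈ 5.6471

5.6471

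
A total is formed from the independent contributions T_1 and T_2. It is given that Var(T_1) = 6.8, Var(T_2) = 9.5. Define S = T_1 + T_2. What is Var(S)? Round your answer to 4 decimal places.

By independence, Var(S) = (1)²Var(T_1) + (1)²Var(T_2)
= (1)²·6.8 + (1)²·9.5 = 16.3

16.3000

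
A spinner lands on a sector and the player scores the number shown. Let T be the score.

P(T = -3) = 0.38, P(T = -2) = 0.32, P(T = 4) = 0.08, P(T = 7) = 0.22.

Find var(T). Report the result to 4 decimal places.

16.7536

E[T] = (-3)(0.38) + (-2)(0.32) + (4)(0.08) + (7)(0.22) = 0.08
E[T²] = (-3)²(0.38) + (-2)²(0.32) + (4)²(0.08) + (7)²(0.22) = 16.76
var(T) = E[T²] − (E[T])² = 16.76 − (0.08)² = 16.7536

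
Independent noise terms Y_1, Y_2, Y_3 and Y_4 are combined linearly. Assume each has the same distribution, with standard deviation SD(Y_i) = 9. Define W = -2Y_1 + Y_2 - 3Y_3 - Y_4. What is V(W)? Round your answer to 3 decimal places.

1215.000

V(Y_i) = (9)² = 81
By independence, V(W) = (-2)²V(Y_1) + (1)²V(Y_2) + (-3)²V(Y_3) + (-1)²V(Y_4)
= (-2)²·81 + (1)²·81 + (-3)²·81 + (-1)²·81 = 1215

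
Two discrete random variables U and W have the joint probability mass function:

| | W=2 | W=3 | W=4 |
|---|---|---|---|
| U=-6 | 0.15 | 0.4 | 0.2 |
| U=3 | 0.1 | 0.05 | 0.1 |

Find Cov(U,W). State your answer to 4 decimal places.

-0.1125

E[U] = -3.75,  E[W] = 3.05
E[UW] = -11.55
Cov(U,W) = E[UW] − E[U]E[W] = -11.55 − (-3.75)(3.05) = -0.1125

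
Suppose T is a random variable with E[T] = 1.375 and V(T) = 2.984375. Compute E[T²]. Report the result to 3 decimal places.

E[T²] = V(T) + (E[T])² = 2.984375 + (1.375)² = 4.875

4.875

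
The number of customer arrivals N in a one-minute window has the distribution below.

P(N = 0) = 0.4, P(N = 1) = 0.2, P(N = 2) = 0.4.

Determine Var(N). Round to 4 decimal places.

E[N] = (0)(0.4) + (1)(0.2) + (2)(0.4) = 1
E[N²] = (0)²(0.4) + (1)²(0.2) + (2)²(0.4) = 1.8
Var(N) = E[N²] − (E[N])² = 1.8 − (1)² = 0.8

0.8000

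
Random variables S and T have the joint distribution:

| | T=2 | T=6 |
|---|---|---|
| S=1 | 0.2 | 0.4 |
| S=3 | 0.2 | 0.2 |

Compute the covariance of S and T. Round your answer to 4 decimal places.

E[S] = 1.8,  E[T] = 4.4
E[ST] = 7.6
Cov(S,T) = E[ST] − E[S]E[T] = 7.6 − (1.8)(4.4) = -0.32

-0.3200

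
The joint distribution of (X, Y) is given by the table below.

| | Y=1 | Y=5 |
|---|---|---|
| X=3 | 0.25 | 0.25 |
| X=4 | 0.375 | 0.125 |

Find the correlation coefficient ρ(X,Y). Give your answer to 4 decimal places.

E[X] = 3.5,  E[Y] = 2.5
E[XY] = 8.5
Cov(X,Y) = E[XY] − E[X]E[Y] = 8.5 − (3.5)(2.5) = -0.25
Var(X) = 0.25,  Var(Y) = 3.75
ρ = -0.25 / √(0.25·3.75) ≈ -0.2582

-0.2582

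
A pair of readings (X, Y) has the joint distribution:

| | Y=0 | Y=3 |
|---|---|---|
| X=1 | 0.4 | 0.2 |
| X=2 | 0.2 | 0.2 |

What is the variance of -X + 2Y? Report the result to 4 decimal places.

E[X] = 1.4,  E[Y] = 1.2,  E[XY] = 1.8
var(X) = 2.2 − (1.4)² = 0.24;  var(Y) = 3.6 − (1.2)² = 2.16
Cov(X,Y) = 1.8 − (1.4)(1.2) = 0.12
var(-X + 2Y) = (-1)²·0.24 + (2)²·2.16 + 2·(-1)·(2)·0.12 = 8.4

8.4000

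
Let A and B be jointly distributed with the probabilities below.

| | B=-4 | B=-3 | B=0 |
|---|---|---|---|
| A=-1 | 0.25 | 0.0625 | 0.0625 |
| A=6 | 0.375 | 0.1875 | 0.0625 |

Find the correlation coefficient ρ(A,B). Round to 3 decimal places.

E[A] = 3.375,  E[B] = -3.25
E[AB] = -11.1875
Cov(A,B) = E[AB] − E[A]E[B] = -11.1875 − (3.375)(-3.25) = -0.21875
V(A) = 11.484375,  V(B) = 1.6875
ρ = -0.21875 / √(11.484375·1.6875) ≈ -0.050

-0.050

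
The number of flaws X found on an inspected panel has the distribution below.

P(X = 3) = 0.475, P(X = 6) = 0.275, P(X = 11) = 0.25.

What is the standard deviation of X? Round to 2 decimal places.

3.24

E[X] = (3)(0.475) + (6)(0.275) + (11)(0.25) = 5.825
E[X²] = (3)²(0.475) + (6)²(0.275) + (11)²(0.25) = 44.425
var(X) = E[X²] − (E[X])² = 44.425 − (5.825)² = 10.494375
SD(X) = √10.494375 ≈ 3.24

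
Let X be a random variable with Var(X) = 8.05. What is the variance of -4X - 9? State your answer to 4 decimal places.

Var(-4X - 9) = (-4)²·Var(X) = 16·8.05 = 128.8

128.8000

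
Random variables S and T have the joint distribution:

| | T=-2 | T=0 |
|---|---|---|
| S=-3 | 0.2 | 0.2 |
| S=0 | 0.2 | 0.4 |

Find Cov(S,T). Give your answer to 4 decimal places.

0.2400

E[S] = -1.2,  E[T] = -0.8
E[ST] = 1.2
Cov(S,T) = E[ST] − E[S]E[T] = 1.2 − (-1.2)(-0.8) = 0.24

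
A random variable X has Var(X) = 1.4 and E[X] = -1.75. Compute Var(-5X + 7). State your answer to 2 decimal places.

Var(-5X + 7) = (-5)²·Var(X) = 25·1.4 = 35

35.00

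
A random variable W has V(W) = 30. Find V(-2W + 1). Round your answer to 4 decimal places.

120.0000

V(-2W + 1) = (-2)²·V(W) = 4·30 = 120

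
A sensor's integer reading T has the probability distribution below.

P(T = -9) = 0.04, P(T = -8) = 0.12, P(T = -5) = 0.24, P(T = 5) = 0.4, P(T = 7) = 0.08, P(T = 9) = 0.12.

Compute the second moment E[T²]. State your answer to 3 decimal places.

E[T²] = (-9)²(0.04) + (-8)²(0.12) + (-5)²(0.24) + (5)²(0.4) + (7)²(0.08) + (9)²(0.12) = 40.56

40.560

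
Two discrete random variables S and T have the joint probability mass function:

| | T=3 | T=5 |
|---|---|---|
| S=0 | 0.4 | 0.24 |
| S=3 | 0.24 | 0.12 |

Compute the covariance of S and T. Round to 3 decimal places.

E[S] = 1.08,  E[T] = 3.72
E[ST] = 3.96
Cov(S,T) = E[ST] − E[S]E[T] = 3.96 − (1.08)(3.72) = -0.0576

-0.058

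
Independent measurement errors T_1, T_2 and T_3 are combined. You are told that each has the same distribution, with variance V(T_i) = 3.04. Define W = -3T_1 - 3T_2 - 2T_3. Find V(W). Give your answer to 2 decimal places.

By independence, V(W) = (-3)²V(T_1) + (-3)²V(T_2) + (-2)²V(T_3)
= (-3)²·3.04 + (-3)²·3.04 + (-2)²·3.04 = 66.88

66.88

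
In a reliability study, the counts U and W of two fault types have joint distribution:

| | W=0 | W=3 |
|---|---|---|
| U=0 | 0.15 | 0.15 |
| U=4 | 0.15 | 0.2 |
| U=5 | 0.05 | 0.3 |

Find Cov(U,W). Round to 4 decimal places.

0.7575

E[U] = 3.15,  E[W] = 1.95
E[UW] = 6.9
Cov(U,W) = E[UW] − E[U]E[W] = 6.9 − (3.15)(1.95) = 0.7575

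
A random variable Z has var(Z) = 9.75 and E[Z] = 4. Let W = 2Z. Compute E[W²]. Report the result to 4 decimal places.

E[2Z] = 2·4 = 8
var(2Z) = (2)²·9.75 = 39
E[W²] = var(W) + (E[W])² = 39 + (8)² = 103

103.0000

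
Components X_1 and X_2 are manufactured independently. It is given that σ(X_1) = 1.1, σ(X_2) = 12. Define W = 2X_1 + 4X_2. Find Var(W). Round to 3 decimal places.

2308.840

Var(X_1) = 1.21, Var(X_2) = 144
By independence, Var(W) = (2)²Var(X_1) + (4)²Var(X_2)
= (2)²·1.21 + (4)²·144 = 2308.84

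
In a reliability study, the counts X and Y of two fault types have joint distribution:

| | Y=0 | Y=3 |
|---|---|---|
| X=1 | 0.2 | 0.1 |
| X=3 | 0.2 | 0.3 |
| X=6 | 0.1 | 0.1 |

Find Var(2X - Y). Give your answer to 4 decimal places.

E[X] = 3,  E[Y] = 1.5,  E[XY] = 4.8
Var(X) = 12 − (3)² = 3;  Var(Y) = 4.5 − (1.5)² = 2.25
Cov(X,Y) = 4.8 − (3)(1.5) = 0.3
Var(2X - Y) = (2)²·3 + (-1)²·2.25 + 2·(2)·(-1)·0.3 = 13.05

13.0500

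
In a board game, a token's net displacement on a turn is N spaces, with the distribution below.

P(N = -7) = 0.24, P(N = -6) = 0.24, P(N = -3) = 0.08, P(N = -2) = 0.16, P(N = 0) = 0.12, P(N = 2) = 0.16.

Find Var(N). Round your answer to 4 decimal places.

E[N] = (-7)(0.24) + (-6)(0.24) + (-3)(0.08) + (-2)(0.16) + (0)(0.12) + (2)(0.16) = -3.36
E[N²] = (-7)²(0.24) + (-6)²(0.24) + (-3)²(0.08) + (-2)²(0.16) + (0)²(0.12) + (2)²(0.16) = 22.4
Var(N) = E[N²] − (E[N])² = 22.4 − (-3.36)² = 11.1104

11.1104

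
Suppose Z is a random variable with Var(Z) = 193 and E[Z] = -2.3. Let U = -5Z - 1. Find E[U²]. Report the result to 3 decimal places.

E[-5Z - 1] = -5·-2.3 − 1 = 10.5
Var(-5Z - 1) = (-5)²·193 = 4825
E[U²] = Var(U) + (E[U])² = 4825 + (10.5)² = 4935.25

4935.250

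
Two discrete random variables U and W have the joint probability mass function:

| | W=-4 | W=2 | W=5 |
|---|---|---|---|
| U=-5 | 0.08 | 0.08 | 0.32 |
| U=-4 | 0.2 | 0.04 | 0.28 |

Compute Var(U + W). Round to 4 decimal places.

E[U] = -4.48,  E[W] = 2.12,  E[UW] = -9.92
Var(U) = 20.32 − (-4.48)² = 0.2496;  Var(W) = 19.96 − (2.12)² = 15.4656
cov(U,W) = -9.92 − (-4.48)(2.12) = -0.4224
Var(U + W) = (1)²·0.2496 + (1)²·15.4656 + 2·(1)·(1)·-0.4224 = 14.8704

14.8704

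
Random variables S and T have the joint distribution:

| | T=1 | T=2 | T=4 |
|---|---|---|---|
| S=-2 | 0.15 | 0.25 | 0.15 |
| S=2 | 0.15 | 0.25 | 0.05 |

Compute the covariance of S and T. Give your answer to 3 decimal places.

E[S] = -0.2,  E[T] = 2.1
E[ST] = -0.8
cov(S,T) = E[ST] − E[S]E[T] = -0.8 − (-0.2)(2.1) = -0.38

-0.380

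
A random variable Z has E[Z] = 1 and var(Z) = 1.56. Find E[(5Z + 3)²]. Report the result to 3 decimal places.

E[5Z + 3] = 5·1 + 3 = 8
var(5Z + 3) = (5)²·1.56 = 39
E[(5Z + 3)²] = var((5Z + 3)) + (E[(5Z + 3)])² = 39 + (8)² = 103

103.000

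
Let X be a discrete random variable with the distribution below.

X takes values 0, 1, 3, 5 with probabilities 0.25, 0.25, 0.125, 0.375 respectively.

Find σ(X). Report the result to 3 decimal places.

2.121

E[X] = (0)(0.25) + (1)(0.25) + (3)(0.125) + (5)(0.375) = 2.5
E[X²] = (0)²(0.25) + (1)²(0.25) + (3)²(0.125) + (5)²(0.375) = 10.75
var(X) = E[X²] − (E[X])² = 10.75 − (2.5)² = 4.5
σ(X) = √4.5 ≈ 2.121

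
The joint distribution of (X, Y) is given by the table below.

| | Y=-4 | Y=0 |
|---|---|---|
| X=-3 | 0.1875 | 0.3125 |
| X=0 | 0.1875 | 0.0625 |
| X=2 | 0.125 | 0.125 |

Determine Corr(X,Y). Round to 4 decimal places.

-0.1768

E[X] = -1,  E[Y] = -2
E[XY] = 1.25
Cov(X,Y) = E[XY] − E[X]E[Y] = 1.25 − (-1)(-2) = -0.75
Var(X) = 4.5,  Var(Y) = 4
ρ = -0.75 / √(4.5·4) ≈ -0.1768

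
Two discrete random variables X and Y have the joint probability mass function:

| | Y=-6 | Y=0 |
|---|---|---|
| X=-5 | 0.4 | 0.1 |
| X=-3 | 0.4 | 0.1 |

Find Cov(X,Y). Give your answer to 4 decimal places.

0.0000

E[X] = -4,  E[Y] = -4.8
E[XY] = 19.2
Cov(X,Y) = E[XY] − E[X]E[Y] = 19.2 − (-4)(-4.8) = 0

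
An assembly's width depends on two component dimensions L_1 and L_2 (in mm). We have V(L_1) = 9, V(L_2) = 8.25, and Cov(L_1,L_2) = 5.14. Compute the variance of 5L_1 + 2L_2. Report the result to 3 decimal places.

360.800

V(5L_1 + 2L_2) = (5)²·V(L_1) + (2)²·V(L_2) + 2·(5)·(2)·Cov(L_1,L_2)
= 25·9 + 4·8.25 + 20·5.14 = 360.8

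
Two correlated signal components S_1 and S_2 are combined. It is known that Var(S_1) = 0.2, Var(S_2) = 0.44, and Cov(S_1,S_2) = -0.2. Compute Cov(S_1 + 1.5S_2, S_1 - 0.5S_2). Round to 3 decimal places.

Cov(S_1 + 1.5S_2, S_1 - 0.5S_2) = (1)(1)Var(S_1) + (1.5)(-0.5)Var(S_2) + [(1)(-0.5) + (1.5)(1)]Cov(S_1,S_2)
= 1·0.2 + -0.75·0.44 + 1·-0.2 = -0.33

-0.330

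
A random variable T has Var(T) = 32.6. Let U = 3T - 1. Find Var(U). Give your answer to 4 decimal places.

293.4000

Var(3T - 1) = (3)²·Var(T) = 9·32.6 = 293.4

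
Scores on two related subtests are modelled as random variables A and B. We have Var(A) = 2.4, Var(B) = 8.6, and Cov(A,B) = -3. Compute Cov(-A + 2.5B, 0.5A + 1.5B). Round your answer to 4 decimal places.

Cov(-A + 2.5B, 0.5A + 1.5B) = (-1)(0.5)Var(A) + (2.5)(1.5)Var(B) + [(-1)(1.5) + (2.5)(0.5)]Cov(A,B)
= -0.5·2.4 + 3.75·8.6 + -0.25·-3 = 31.8

31.8000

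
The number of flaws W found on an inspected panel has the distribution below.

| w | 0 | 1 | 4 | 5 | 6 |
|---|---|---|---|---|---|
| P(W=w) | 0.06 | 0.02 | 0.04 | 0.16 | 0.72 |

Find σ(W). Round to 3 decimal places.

E[W] = (0)(0.06) + (1)(0.02) + (4)(0.04) + (5)(0.16) + (6)(0.72) = 5.3
E[W²] = (0)²(0.06) + (1)²(0.02) + (4)²(0.04) + (5)²(0.16) + (6)²(0.72) = 30.58
var(W) = E[W²] − (E[W])² = 30.58 − (5.3)² = 2.49
σ(W) = √2.49 ≈ 1.578

1.578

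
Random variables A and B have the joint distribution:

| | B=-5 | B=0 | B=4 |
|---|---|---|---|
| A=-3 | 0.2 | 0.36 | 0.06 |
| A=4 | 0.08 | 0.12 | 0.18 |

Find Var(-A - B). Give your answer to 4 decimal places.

29.0116

E[A] = -0.34,  E[B] = -0.44,  E[AB] = 3.56
Var(A) = 11.66 − (-0.34)² = 11.5444;  Var(B) = 10.84 − (-0.44)² = 10.6464
Cov(A,B) = 3.56 − (-0.34)(-0.44) = 3.4104
Var(-A - B) = (-1)²·11.5444 + (-1)²·10.6464 + 2·(-1)·(-1)·3.4104 = 29.0116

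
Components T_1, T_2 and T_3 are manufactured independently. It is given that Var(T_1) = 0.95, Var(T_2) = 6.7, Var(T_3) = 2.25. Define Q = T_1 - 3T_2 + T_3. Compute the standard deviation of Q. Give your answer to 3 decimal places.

By independence, Var(Q) = (1)²Var(T_1) + (-3)²Var(T_2) + (1)²Var(T_3)
= (1)²·0.95 + (-3)²·6.7 + (1)²·2.25 = 63.5
σ(Q) = √63.5 ≈ 7.969

7.969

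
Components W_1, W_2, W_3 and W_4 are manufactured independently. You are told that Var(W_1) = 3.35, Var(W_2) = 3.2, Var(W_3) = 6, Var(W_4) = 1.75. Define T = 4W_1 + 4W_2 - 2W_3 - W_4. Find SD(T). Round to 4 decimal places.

By independence, Var(T) = (4)²Var(W_1) + (4)²Var(W_2) + (-2)²Var(W_3) + (-1)²Var(W_4)
= (4)²·3.35 + (4)²·3.2 + (-2)²·6 + (-1)²·1.75 = 130.55
SD(T) = √130.55 ≈ 11.4258

11.4258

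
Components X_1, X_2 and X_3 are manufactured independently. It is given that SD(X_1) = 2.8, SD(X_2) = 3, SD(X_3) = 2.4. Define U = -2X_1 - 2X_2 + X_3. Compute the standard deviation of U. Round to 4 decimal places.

8.5510

Var(X_1) = 7.84, Var(X_2) = 9, Var(X_3) = 5.76
By independence, Var(U) = (-2)²Var(X_1) + (-2)²Var(X_2) + (1)²Var(X_3)
= (-2)²·7.84 + (-2)²·9 + (1)²·5.76 = 73.12
SD(U) = √73.12 ≈ 8.5510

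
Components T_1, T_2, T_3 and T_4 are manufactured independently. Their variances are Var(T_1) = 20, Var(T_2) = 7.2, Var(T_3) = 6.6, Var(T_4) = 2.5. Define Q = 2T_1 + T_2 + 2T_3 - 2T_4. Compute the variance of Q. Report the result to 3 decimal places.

123.600

By independence, Var(Q) = (2)²Var(T_1) + (1)²Var(T_2) + (2)²Var(T_3) + (-2)²Var(T_4)
= (2)²·20 + (1)²·7.2 + (2)²·6.6 + (-2)²·2.5 = 123.6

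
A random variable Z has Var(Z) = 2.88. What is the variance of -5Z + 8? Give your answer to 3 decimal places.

Var(-5Z + 8) = (-5)²·Var(Z) = 25·2.88 = 72

72.000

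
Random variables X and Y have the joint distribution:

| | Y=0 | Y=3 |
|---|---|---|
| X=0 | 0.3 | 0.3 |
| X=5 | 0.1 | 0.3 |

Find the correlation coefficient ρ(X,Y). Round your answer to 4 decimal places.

0.2500

E[X] = 2,  E[Y] = 1.8
E[XY] = 4.5
Cov(X,Y) = E[XY] − E[X]E[Y] = 4.5 − (2)(1.8) = 0.9
Var(X) = 6,  Var(Y) = 2.16
ρ = 0.9 / √(6·2.16) ≈ 0.2500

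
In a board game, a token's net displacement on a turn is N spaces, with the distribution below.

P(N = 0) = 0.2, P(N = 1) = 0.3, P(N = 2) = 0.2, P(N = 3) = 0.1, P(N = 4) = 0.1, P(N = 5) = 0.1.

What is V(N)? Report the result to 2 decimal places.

2.49

E[N] = (0)(0.2) + (1)(0.3) + (2)(0.2) + (3)(0.1) + (4)(0.1) + (5)(0.1) = 1.9
E[N²] = (0)²(0.2) + (1)²(0.3) + (2)²(0.2) + (3)²(0.1) + (4)²(0.1) + (5)²(0.1) = 6.1
V(N) = E[N²] − (E[N])² = 6.1 − (1.9)² = 2.49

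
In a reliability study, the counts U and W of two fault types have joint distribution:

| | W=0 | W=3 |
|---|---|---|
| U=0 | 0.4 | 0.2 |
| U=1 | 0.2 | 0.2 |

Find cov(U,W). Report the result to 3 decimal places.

0.120

E[U] = 0.4,  E[W] = 1.2
E[UW] = 0.6
cov(U,W) = E[UW] − E[U]E[W] = 0.6 − (0.4)(1.2) = 0.12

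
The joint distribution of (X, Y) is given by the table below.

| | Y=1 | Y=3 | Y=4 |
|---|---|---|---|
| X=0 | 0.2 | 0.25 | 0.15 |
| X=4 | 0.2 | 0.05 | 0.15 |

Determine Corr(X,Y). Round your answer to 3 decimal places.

-0.079

E[X] = 1.6,  E[Y] = 2.5
E[XY] = 3.8
Cov(X,Y) = E[XY] − E[X]E[Y] = 3.8 − (1.6)(2.5) = -0.2
V(X) = 3.84,  V(Y) = 1.65
ρ = -0.2 / √(3.84·1.65) ≈ -0.079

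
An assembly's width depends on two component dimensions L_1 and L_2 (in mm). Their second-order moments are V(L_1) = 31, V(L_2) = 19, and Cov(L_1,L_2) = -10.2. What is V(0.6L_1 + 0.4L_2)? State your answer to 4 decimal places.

V(0.6L_1 + 0.4L_2) = (0.6)²·V(L_1) + (0.4)²·V(L_2) + 2·(0.6)·(0.4)·Cov(L_1,L_2)
= 0.36·31 + 0.16·19 + 0.48·-10.2 = 9.304

9.3040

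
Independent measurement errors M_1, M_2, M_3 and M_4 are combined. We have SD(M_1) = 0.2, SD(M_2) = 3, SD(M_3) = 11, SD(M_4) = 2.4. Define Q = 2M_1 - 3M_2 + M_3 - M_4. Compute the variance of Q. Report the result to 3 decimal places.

var(M_1) = 0.04, var(M_2) = 9, var(M_3) = 121, var(M_4) = 5.76
By independence, var(Q) = (2)²var(M_1) + (-3)²var(M_2) + (1)²var(M_3) + (-1)²var(M_4)
= (2)²·0.04 + (-3)²·9 + (1)²·121 + (-1)²·5.76 = 207.92

207.920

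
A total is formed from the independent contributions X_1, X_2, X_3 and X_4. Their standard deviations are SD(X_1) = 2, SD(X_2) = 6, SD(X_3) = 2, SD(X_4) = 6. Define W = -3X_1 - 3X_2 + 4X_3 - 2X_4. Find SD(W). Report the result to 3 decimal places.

23.833

Var(X_1) = 4, Var(X_2) = 36, Var(X_3) = 4, Var(X_4) = 36
By independence, Var(W) = (-3)²Var(X_1) + (-3)²Var(X_2) + (4)²Var(X_3) + (-2)²Var(X_4)
= (-3)²·4 + (-3)²·36 + (4)²·4 + (-2)²·36 = 568
SD(W) = √568 ≈ 23.833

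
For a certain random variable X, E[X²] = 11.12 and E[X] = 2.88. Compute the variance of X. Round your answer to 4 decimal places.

2.8256

var(X) = 11.12 − (2.88)² = 2.8256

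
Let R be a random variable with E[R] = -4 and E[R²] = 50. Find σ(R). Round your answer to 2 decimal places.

5.83

var(R) = 50 − (-4)² = 34
σ(R) = √34 ≈ 5.83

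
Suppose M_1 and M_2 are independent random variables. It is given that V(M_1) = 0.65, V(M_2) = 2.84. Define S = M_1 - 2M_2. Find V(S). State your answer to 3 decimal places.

12.010

By independence, V(S) = (1)²V(M_1) + (-2)²V(M_2)
= (1)²·0.65 + (-2)²·2.84 = 12.01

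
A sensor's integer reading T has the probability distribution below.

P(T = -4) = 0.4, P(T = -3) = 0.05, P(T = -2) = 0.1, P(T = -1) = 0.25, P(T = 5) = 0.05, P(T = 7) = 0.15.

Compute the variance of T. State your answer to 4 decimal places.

15.2900

E[T] = (-4)(0.4) + (-3)(0.05) + (-2)(0.1) + (-1)(0.25) + (5)(0.05) + (7)(0.15) = -0.9
E[T²] = (-4)²(0.4) + (-3)²(0.05) + (-2)²(0.1) + (-1)²(0.25) + (5)²(0.05) + (7)²(0.15) = 16.1
Var(T) = E[T²] − (E[T])² = 16.1 − (-0.9)² = 15.29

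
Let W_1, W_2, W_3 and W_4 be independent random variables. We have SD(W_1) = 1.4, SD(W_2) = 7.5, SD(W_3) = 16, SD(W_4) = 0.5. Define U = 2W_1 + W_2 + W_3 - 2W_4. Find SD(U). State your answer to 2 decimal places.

V(W_1) = 1.96, V(W_2) = 56.25, V(W_3) = 256, V(W_4) = 0.25
By independence, V(U) = (2)²V(W_1) + (1)²V(W_2) + (1)²V(W_3) + (-2)²V(W_4)
= (2)²·1.96 + (1)²·56.25 + (1)²·256 + (-2)²·0.25 = 321.09
SD(U) = √321.09 ≈ 17.92

17.92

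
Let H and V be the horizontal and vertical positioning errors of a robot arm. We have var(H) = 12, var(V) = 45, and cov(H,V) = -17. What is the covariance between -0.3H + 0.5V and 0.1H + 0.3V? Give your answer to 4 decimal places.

cov(-0.3H + 0.5V, 0.1H + 0.3V) = (-0.3)(0.1)var(H) + (0.5)(0.3)var(V) + [(-0.3)(0.3) + (0.5)(0.1)]cov(H,V)
= -0.03·12 + 0.15·45 + -0.04·-17 = 7.07

7.0700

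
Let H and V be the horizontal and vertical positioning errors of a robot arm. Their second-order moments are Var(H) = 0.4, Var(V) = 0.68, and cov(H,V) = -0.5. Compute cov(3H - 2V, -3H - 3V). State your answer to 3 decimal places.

cov(3H - 2V, -3H - 3V) = (3)(-3)Var(H) + (-2)(-3)Var(V) + [(3)(-3) + (-2)(-3)]cov(H,V)
= -9·0.4 + 6·0.68 + -3·-0.5 = 1.98

1.980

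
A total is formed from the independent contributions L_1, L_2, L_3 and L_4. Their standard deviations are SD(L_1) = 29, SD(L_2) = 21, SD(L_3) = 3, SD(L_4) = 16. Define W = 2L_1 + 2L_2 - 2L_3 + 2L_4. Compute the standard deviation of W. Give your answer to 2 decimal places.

Var(L_1) = 841, Var(L_2) = 441, Var(L_3) = 9, Var(L_4) = 256
By independence, Var(W) = (2)²Var(L_1) + (2)²Var(L_2) + (-2)²Var(L_3) + (2)²Var(L_4)
= (2)²·841 + (2)²·441 + (-2)²·9 + (2)²·256 = 6188
SD(W) = √6188 ≈ 78.66

78.66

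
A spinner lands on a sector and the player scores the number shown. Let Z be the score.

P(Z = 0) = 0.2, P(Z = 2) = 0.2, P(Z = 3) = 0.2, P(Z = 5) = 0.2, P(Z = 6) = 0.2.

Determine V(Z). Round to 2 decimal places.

E[Z] = (0)(0.2) + (2)(0.2) + (3)(0.2) + (5)(0.2) + (6)(0.2) = 3.2
E[Z²] = (0)²(0.2) + (2)²(0.2) + (3)²(0.2) + (5)²(0.2) + (6)²(0.2) = 14.8
V(Z) = E[Z²] − (E[Z])² = 14.8 − (3.2)² = 4.56

4.56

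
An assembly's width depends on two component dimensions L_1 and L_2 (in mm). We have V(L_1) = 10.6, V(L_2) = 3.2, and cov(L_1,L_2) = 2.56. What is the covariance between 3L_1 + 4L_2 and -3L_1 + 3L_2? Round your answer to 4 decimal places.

cov(3L_1 + 4L_2, -3L_1 + 3L_2) = (3)(-3)V(L_1) + (4)(3)V(L_2) + [(3)(3) + (4)(-3)]cov(L_1,L_2)
= -9·10.6 + 12·3.2 + -3·2.56 = -64.68

-64.6800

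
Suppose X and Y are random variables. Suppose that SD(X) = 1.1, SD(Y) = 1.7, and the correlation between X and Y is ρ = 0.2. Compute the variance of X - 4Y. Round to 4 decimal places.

V(X) = (1.1)² = 1.21;  V(Y) = (1.7)² = 2.89
Cov(X,Y) = ρ·SD(X)·SD(Y) = 0.2·1.1·1.7 = 0.374
V(X - 4Y) = (1)²·V(X) + (-4)²·V(Y) + 2·(1)·(-4)·Cov(X,Y)
= 1·1.21 + 16·2.89 + -8·0.374 = 44.458

44.4580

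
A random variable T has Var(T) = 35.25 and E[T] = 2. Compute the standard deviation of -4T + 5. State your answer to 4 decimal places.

Var(-4T + 5) = (-4)²·35.25 = 564
σ(-4T + 5) = √564 ≈ 23.7487

23.7487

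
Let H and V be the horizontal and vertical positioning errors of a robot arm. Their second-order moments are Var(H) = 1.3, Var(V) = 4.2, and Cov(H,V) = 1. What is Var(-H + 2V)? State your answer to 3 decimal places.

14.100

Var(-H + 2V) = (-1)²·Var(H) + (2)²·Var(V) + 2·(-1)·(2)·Cov(H,V)
= 1·1.3 + 4·4.2 + -4·1 = 14.1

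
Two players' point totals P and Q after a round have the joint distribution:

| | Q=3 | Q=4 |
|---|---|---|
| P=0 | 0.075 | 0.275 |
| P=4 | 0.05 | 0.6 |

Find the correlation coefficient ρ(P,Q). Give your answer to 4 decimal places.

E[P] = 2.6,  E[Q] = 3.875
E[PQ] = 10.2
Cov(P,Q) = E[PQ] − E[P]E[Q] = 10.2 − (2.6)(3.875) = 0.125
Var(P) = 3.64,  Var(Q) = 0.109375
ρ = 0.125 / √(3.64·0.109375) ≈ 0.1981

0.1981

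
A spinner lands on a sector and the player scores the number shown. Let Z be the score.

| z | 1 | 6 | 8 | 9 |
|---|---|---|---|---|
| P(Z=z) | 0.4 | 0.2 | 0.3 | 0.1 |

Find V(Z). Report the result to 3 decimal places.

E[Z] = (1)(0.4) + (6)(0.2) + (8)(0.3) + (9)(0.1) = 4.9
E[Z²] = (1)²(0.4) + (6)²(0.2) + (8)²(0.3) + (9)²(0.1) = 34.9
V(Z) = E[Z²] − (E[Z])² = 34.9 − (4.9)² = 10.89

10.890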